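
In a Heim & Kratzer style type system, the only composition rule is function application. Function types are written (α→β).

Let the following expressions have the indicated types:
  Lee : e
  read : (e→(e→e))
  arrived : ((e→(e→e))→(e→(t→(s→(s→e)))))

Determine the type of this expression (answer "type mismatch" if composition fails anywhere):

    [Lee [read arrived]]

(t→(s→(s→e)))

[read arrived]: arrived is ((e→(e→e))→(e→(t→(s→(s→e))))), read is (e→(e→e)); result (e→(t→(s→(s→e)))).
[Lee [read arrived]]: [read arrived] is (e→(t→(s→(s→e)))), Lee is e; result (t→(s→(s→e))).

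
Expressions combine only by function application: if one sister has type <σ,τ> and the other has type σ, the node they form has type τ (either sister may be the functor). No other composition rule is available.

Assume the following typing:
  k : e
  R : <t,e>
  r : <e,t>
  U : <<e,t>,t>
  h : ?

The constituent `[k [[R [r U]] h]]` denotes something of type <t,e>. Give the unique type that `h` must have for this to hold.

At [k [[R [r U]] h]] (required: <t,e>): k is e, which is not a function with range <t,e>; hence [[R [r U]] h] is the functor — type <e,<t,e>>.
At [[R [r U]] h] (required: <e,<t,e>>): [R [r U]] is e, which is not a function with range <e,<t,e>>; hence h is the functor — type <e,<e,<t,e>>>.

<e,<e,<t,e>>>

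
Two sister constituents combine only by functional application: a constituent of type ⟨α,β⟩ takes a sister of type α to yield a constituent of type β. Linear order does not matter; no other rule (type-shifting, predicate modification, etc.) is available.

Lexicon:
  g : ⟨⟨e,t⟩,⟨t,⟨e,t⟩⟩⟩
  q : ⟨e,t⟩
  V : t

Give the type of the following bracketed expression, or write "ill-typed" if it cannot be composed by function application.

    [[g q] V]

[g q]: functor g : ⟨⟨e,t⟩,⟨t,⟨e,t⟩⟩⟩, argument q : ⟨e,t⟩; result ⟨t,⟨e,t⟩⟩.
[[g q] V]: functor [g q] : ⟨t,⟨e,t⟩⟩, argument V : t; result ⟨e,t⟩.

⟨e,t⟩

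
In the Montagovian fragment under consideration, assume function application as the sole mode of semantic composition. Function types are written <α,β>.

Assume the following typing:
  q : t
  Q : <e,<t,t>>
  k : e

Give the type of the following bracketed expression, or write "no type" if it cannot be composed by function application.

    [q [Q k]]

[Q k]: Q is <e,<t,t>>, k is e; result <t,t>.
[q [Q k]]: [Q k] is <t,t>, q is t; result t.

t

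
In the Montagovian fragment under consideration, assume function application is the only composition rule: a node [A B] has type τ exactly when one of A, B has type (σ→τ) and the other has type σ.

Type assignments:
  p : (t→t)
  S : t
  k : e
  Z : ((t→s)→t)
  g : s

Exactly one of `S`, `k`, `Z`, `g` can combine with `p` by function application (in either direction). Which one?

S — combines: p : (t→t) takes S : t as argument, giving t.
k : e — no; p wants t, and k wants nothing (atomic).
Z : ((t→s)→t) — no; p wants t, and Z wants (t→s).
g : s — no; p wants t, and g wants nothing (atomic).

S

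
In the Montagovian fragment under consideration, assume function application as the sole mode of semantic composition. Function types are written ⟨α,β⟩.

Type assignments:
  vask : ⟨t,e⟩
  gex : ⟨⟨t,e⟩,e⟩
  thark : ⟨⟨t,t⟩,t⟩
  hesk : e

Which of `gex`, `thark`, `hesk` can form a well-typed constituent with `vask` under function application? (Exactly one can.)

gex

gex — combines: gex : ⟨⟨t,e⟩,e⟩ takes vask : ⟨t,e⟩ as argument, giving e.
thark : ⟨⟨t,t⟩,t⟩ — vask needs t; thark needs ⟨t,t⟩; neither fits.
hesk : e — vask needs t; hesk needs nothing (atomic); neither fits.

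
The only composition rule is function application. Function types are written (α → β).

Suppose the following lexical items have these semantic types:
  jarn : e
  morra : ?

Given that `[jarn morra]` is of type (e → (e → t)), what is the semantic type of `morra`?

For [jarn morra] to have type (e → (e → t)) with jarn of type e, morra must be the function: morra : (e → (e → (e → t))).

(e → (e → (e → t)))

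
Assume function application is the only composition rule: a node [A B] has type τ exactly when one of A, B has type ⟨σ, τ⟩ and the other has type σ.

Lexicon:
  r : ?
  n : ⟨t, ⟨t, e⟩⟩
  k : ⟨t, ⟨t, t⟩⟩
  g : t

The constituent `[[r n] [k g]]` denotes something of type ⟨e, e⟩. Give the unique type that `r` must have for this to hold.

[[r n] [k g]] is required to be ⟨e, e⟩. [k g] : ⟨t, t⟩ cannot yield ⟨e, e⟩ as functor, so [r n] : ⟨⟨t, t⟩, ⟨e, e⟩⟩.
[r n] is required to be ⟨⟨t, t⟩, ⟨e, e⟩⟩. n : ⟨t, ⟨t, e⟩⟩ cannot yield ⟨⟨t, t⟩, ⟨e, e⟩⟩ as functor, so r : ⟨⟨t, ⟨t, e⟩⟩, ⟨⟨t, t⟩, ⟨e, e⟩⟩⟩.

⟨⟨t, ⟨t, e⟩⟩, ⟨⟨t, t⟩, ⟨e, e⟩⟩⟩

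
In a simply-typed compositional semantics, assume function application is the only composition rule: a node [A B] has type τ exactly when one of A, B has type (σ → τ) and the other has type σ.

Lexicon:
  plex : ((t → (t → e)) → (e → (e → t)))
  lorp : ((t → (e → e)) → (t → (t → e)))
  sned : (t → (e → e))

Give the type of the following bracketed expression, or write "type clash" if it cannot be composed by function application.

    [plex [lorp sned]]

At [lorp sned], lorp : ((t → (e → e)) → (t → (t → e))) takes sned : (t → (e → e)), giving (t → (t → e)).
At [plex [lorp sned]], plex : ((t → (t → e)) → (e → (e → t))) takes [lorp sned] : (t → (t → e)), giving (e → (e → t)).

(e → (e → t))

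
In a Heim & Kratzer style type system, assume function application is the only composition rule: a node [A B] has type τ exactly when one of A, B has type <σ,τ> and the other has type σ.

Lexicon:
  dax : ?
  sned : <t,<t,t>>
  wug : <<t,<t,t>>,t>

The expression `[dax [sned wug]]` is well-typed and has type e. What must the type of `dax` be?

<t,e>

[dax [sned wug]] is required to be e. [sned wug] : t cannot yield e as functor, so dax : <t,e>.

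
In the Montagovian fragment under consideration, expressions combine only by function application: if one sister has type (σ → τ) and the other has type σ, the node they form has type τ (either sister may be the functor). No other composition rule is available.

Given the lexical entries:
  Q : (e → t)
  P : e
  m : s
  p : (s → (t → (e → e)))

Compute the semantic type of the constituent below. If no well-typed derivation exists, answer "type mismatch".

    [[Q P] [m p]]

[Q P]: (e → t) applied to e yields t.
[m p]: (s → (t → (e → e))) applied to s yields (t → (e → e)).
[[Q P] [m p]]: (t → (e → e)) applied to t yields (e → e).

(e → e)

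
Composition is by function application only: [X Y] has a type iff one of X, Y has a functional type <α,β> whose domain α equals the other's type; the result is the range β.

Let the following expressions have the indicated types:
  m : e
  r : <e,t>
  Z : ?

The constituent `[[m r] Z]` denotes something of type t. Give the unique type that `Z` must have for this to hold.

[[m r] Z] is required to be t. [m r] : t cannot yield t as functor, so Z : <t,t>.

<t,t>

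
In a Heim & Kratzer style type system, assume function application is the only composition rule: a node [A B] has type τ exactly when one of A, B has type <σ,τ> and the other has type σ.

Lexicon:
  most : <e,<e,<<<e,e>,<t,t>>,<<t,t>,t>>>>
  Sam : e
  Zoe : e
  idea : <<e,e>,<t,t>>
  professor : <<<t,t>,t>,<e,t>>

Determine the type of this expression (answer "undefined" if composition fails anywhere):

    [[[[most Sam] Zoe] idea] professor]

<e,t>

[most Sam]: most is <e,<e,<<<e,e>,<t,t>>,<<t,t>,t>>>>, Sam is e; result <e,<<<e,e>,<t,t>>,<<t,t>,t>>>.
[[most Sam] Zoe]: [most Sam] is <e,<<<e,e>,<t,t>>,<<t,t>,t>>>, Zoe is e; result <<<e,e>,<t,t>>,<<t,t>,t>>.
[[[most Sam] Zoe] idea]: [[most Sam] Zoe] is <<<e,e>,<t,t>>,<<t,t>,t>>, idea is <<e,e>,<t,t>>; result <<t,t>,t>.
[[[[most Sam] Zoe] idea] professor]: professor is <<<t,t>,t>,<e,t>>, [[[most Sam] Zoe] idea] is <<t,t>,t>; result <e,t>.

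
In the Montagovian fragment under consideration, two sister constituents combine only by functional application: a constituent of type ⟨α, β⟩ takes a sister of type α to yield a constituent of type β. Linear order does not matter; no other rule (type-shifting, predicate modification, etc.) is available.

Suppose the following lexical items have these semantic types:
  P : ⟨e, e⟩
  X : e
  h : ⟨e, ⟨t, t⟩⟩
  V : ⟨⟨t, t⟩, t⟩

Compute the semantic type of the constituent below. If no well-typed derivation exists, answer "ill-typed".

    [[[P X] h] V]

t

[P X]: functor P : ⟨e, e⟩, argument X : e; result e.
[[P X] h]: functor h : ⟨e, ⟨t, t⟩⟩, argument [P X] : e; result ⟨t, t⟩.
[[[P X] h] V]: functor V : ⟨⟨t, t⟩, t⟩, argument [[P X] h] : ⟨t, t⟩; result t.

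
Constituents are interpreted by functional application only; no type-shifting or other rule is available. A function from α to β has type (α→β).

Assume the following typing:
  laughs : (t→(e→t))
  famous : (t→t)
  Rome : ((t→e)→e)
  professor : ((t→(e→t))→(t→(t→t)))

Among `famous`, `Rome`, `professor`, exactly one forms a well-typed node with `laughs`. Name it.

famous : (t→t) — laughs needs t; famous needs t; neither fits.
Rome : ((t→e)→e) — laughs needs t; Rome needs (t→e); neither fits.
professor — combines: professor : ((t→(e→t))→(t→(t→t))) takes laughs : (t→(e→t)) as argument, giving (t→(t→t)).

professor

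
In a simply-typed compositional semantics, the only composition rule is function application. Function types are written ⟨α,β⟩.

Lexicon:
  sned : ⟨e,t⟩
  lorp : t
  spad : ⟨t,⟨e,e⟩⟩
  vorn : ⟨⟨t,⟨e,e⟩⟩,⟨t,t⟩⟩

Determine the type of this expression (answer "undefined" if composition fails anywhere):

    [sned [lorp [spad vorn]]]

[spad vorn]: vorn is ⟨⟨t,⟨e,e⟩⟩,⟨t,t⟩⟩, spad is ⟨t,⟨e,e⟩⟩; result ⟨t,t⟩.
[lorp [spad vorn]]: [spad vorn] is ⟨t,t⟩, lorp is t; result t.
[sned [lorp [spad vorn]]]: ⟨e,t⟩ and t cannot combine by function application — type clash.

undefined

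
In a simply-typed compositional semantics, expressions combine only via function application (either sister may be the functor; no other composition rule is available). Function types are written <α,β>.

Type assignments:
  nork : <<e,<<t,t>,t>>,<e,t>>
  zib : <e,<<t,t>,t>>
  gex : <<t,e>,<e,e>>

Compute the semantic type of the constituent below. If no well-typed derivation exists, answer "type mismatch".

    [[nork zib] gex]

[nork zib]: functor nork : <<e,<<t,t>,t>>,<e,t>>, argument zib : <e,<<t,t>,t>>; result <e,t>.
[[nork zib] gex]: <e,t> with <<t,e>,<e,e>> — neither is a function whose domain matches the other; composition fails here.

type mismatch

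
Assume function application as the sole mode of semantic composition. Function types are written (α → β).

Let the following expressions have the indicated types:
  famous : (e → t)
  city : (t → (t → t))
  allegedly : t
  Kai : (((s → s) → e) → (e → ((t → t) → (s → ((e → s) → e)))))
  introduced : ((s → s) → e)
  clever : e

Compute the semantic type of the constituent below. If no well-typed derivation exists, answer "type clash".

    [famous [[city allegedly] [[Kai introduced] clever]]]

type clash

[city allegedly] — city of type (t → (t → t)) combines with allegedly of type t: type (t → t).
[Kai introduced] — Kai of type (((s → s) → e) → (e → ((t → t) → (s → ((e → s) → e))))) combines with introduced of type ((s → s) → e): type (e → ((t → t) → (s → ((e → s) → e)))).
[[Kai introduced] clever] — [Kai introduced] of type (e → ((t → t) → (s → ((e → s) → e)))) combines with clever of type e: type ((t → t) → (s → ((e → s) → e))).
[[city allegedly] [[Kai introduced] clever]] — [[Kai introduced] clever] of type ((t → t) → (s → ((e → s) → e))) combines with [city allegedly] of type (t → t): type (s → ((e → s) → e)).
[famous [[city allegedly] [[Kai introduced] clever]]]: (e → t) with (s → ((e → s) → e)) — neither is a function whose domain matches the other; composition fails here.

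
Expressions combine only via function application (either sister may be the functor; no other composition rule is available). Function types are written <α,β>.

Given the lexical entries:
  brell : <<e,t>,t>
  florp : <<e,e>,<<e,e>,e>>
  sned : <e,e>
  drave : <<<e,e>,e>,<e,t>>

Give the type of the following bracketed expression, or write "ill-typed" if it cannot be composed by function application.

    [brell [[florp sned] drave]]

t

[florp sned]: florp is <<e,e>,<<e,e>,e>>, sned is <e,e>; result <<e,e>,e>.
[[florp sned] drave]: drave is <<<e,e>,e>,<e,t>>, [florp sned] is <<e,e>,e>; result <e,t>.
[brell [[florp sned] drave]]: brell is <<e,t>,t>, [[florp sned] drave] is <e,t>; result t.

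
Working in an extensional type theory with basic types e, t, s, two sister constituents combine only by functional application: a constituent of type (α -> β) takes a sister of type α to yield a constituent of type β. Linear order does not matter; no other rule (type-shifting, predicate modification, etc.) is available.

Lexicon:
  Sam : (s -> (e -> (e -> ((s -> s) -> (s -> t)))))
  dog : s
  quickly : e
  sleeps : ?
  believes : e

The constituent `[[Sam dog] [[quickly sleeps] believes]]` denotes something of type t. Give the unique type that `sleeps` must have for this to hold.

(e -> (e -> ((e -> (e -> ((s -> s) -> (s -> t)))) -> t)))

[[Sam dog] [[quickly sleeps] believes]] is required to be t. [Sam dog] : (e -> (e -> ((s -> s) -> (s -> t)))) cannot yield t as functor, so [[quickly sleeps] believes] : ((e -> (e -> ((s -> s) -> (s -> t)))) -> t).
[[quickly sleeps] believes] is required to be ((e -> (e -> ((s -> s) -> (s -> t)))) -> t). believes : e cannot yield ((e -> (e -> ((s -> s) -> (s -> t)))) -> t) as functor, so [quickly sleeps] : (e -> ((e -> (e -> ((s -> s) -> (s -> t)))) -> t)).
[quickly sleeps] is required to be (e -> ((e -> (e -> ((s -> s) -> (s -> t)))) -> t)). quickly : e cannot yield (e -> ((e -> (e -> ((s -> s) -> (s -> t)))) -> t)) as functor, so sleeps : (e -> (e -> ((e -> (e -> ((s -> s) -> (s -> t)))) -> t))).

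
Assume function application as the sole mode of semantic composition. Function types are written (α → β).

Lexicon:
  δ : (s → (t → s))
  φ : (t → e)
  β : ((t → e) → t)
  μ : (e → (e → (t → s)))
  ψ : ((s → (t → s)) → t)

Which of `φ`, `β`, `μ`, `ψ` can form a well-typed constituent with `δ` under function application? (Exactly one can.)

ψ

φ : (t → e) — neither side's domain matches the other.
β : ((t → e) → t) — neither side's domain matches the other.
μ : (e → (e → (t → s))) — neither side's domain matches the other.
ψ — combines: ψ : ((s → (t → s)) → t) takes δ : (s → (t → s)) as argument, giving t.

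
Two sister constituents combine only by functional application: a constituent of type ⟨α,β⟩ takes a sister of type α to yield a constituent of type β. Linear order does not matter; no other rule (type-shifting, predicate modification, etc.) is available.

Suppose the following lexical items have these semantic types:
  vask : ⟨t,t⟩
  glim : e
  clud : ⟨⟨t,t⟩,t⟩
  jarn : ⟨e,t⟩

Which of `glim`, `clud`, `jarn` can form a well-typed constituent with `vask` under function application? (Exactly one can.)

glim : e — vask needs t; glim needs nothing (atomic); neither fits.
clud — combines: clud : ⟨⟨t,t⟩,t⟩ takes vask : ⟨t,t⟩ as argument, giving t.
jarn : ⟨e,t⟩ — vask needs t; jarn needs e; neither fits.

clud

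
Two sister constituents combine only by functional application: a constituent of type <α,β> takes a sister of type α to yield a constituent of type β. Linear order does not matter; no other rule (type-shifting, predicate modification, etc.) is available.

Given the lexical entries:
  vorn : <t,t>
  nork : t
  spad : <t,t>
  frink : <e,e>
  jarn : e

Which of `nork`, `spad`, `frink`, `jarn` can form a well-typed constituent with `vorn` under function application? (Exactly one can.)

nork — combines: vorn : <t,t> takes nork : t as argument, giving t.
spad : <t,t> — neither side's domain matches the other.
frink : <e,e> — neither side's domain matches the other.
jarn : e — neither side's domain matches the other.

nork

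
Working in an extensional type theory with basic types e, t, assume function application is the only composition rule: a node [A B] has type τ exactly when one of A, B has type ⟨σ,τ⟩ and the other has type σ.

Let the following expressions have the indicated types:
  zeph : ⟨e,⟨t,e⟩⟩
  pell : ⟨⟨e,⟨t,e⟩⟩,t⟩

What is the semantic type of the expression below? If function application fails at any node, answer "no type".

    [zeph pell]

t

[zeph pell] — pell of type ⟨⟨e,⟨t,e⟩⟩,t⟩ combines with zeph of type ⟨e,⟨t,e⟩⟩: type t.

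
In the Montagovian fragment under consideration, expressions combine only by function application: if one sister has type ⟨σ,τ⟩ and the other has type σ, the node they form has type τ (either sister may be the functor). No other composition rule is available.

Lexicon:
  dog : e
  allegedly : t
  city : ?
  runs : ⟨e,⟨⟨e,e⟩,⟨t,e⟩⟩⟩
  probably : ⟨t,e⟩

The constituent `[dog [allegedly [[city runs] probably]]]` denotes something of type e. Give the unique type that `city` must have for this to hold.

⟨⟨e,⟨⟨e,e⟩,⟨t,e⟩⟩⟩,⟨⟨t,e⟩,⟨t,⟨e,e⟩⟩⟩⟩

At [dog [allegedly [[city runs] probably]]] (required: e): dog is e, which is not a function with range e; hence [allegedly [[city runs] probably]] is the functor — type ⟨e,e⟩.
At [allegedly [[city runs] probably]] (required: ⟨e,e⟩): allegedly is t, which is not a function with range ⟨e,e⟩; hence [[city runs] probably] is the functor — type ⟨t,⟨e,e⟩⟩.
At [[city runs] probably] (required: ⟨t,⟨e,e⟩⟩): probably is ⟨t,e⟩, which is not a function with range ⟨t,⟨e,e⟩⟩; hence [city runs] is the functor — type ⟨⟨t,e⟩,⟨t,⟨e,e⟩⟩⟩.
At [city runs] (required: ⟨⟨t,e⟩,⟨t,⟨e,e⟩⟩⟩): runs is ⟨e,⟨⟨e,e⟩,⟨t,e⟩⟩⟩, which is not a function with range ⟨⟨t,e⟩,⟨t,⟨e,e⟩⟩⟩; hence city is the functor — type ⟨⟨e,⟨⟨e,e⟩,⟨t,e⟩⟩⟩,⟨⟨t,e⟩,⟨t,⟨e,e⟩⟩⟩⟩.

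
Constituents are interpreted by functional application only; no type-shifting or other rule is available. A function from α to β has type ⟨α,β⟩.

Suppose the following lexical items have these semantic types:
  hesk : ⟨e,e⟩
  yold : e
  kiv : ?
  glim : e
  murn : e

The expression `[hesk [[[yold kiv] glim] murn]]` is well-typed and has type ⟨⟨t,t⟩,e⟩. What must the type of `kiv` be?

⟨e,⟨e,⟨e,⟨⟨e,e⟩,⟨⟨t,t⟩,e⟩⟩⟩⟩⟩

[hesk [[[yold kiv] glim] murn]] must have type ⟨⟨t,t⟩,e⟩. The sister hesk has type ⟨e,e⟩; that is not a function onto ⟨⟨t,t⟩,e⟩, so [[[yold kiv] glim] murn] must be the functor, of type ⟨⟨e,e⟩,⟨⟨t,t⟩,e⟩⟩.
[[[yold kiv] glim] murn] must have type ⟨⟨e,e⟩,⟨⟨t,t⟩,e⟩⟩. The sister murn has type e; that is not a function onto ⟨⟨e,e⟩,⟨⟨t,t⟩,e⟩⟩, so [[yold kiv] glim] must be the functor, of type ⟨e,⟨⟨e,e⟩,⟨⟨t,t⟩,e⟩⟩⟩.
[[yold kiv] glim] must have type ⟨e,⟨⟨e,e⟩,⟨⟨t,t⟩,e⟩⟩⟩. The sister glim has type e; that is not a function onto ⟨e,⟨⟨e,e⟩,⟨⟨t,t⟩,e⟩⟩⟩, so [yold kiv] must be the functor, of type ⟨e,⟨e,⟨⟨e,e⟩,⟨⟨t,t⟩,e⟩⟩⟩⟩.
[yold kiv] must have type ⟨e,⟨e,⟨⟨e,e⟩,⟨⟨t,t⟩,e⟩⟩⟩⟩. The sister yold has type e; that is not a function onto ⟨e,⟨e,⟨⟨e,e⟩,⟨⟨t,t⟩,e⟩⟩⟩⟩, so kiv must be the functor, of type ⟨e,⟨e,⟨e,⟨⟨e,e⟩,⟨⟨t,t⟩,e⟩⟩⟩⟩⟩.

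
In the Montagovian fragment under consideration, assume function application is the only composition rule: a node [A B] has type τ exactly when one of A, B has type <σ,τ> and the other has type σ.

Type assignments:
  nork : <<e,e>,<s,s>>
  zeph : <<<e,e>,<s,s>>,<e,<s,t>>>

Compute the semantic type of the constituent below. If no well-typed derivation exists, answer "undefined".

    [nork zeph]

[nork zeph]: functor zeph : <<<e,e>,<s,s>>,<e,<s,t>>>, argument nork : <<e,e>,<s,s>>; result <e,<s,t>>.

<e,<s,t>>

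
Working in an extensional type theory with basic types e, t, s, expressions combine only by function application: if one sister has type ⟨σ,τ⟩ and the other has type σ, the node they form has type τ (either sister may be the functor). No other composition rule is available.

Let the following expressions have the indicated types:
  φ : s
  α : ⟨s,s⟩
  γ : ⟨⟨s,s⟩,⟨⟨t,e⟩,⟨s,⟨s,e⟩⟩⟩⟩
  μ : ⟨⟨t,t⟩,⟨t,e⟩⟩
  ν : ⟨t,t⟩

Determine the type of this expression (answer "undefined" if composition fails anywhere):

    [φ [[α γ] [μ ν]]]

[α γ]: γ is ⟨⟨s,s⟩,⟨⟨t,e⟩,⟨s,⟨s,e⟩⟩⟩⟩, α is ⟨s,s⟩; result ⟨⟨t,e⟩,⟨s,⟨s,e⟩⟩⟩.
[μ ν]: μ is ⟨⟨t,t⟩,⟨t,e⟩⟩, ν is ⟨t,t⟩; result ⟨t,e⟩.
[[α γ] [μ ν]]: [α γ] is ⟨⟨t,e⟩,⟨s,⟨s,e⟩⟩⟩, [μ ν] is ⟨t,e⟩; result ⟨s,⟨s,e⟩⟩.
[φ [[α γ] [μ ν]]]: [[α γ] [μ ν]] is ⟨s,⟨s,e⟩⟩, φ is s; result ⟨s,e⟩.

⟨s,e⟩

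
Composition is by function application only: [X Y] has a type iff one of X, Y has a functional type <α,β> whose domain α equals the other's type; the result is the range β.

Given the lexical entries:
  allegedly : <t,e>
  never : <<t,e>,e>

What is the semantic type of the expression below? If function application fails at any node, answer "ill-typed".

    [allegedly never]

e

At [allegedly never], never : <<t,e>,e> takes allegedly : <t,e>, giving e.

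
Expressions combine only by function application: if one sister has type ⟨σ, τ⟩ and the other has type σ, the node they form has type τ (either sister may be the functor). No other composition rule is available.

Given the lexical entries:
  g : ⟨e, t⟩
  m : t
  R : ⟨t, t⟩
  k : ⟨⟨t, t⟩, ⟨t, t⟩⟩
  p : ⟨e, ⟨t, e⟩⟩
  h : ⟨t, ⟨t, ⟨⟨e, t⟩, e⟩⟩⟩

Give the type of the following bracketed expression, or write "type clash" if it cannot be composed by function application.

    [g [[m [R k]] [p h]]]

[R k]: ⟨⟨t, t⟩, ⟨t, t⟩⟩ applied to ⟨t, t⟩ yields ⟨t, t⟩.
[m [R k]]: ⟨t, t⟩ applied to t yields t.
At [p h]: neither ⟨e, ⟨t, e⟩⟩ nor ⟨t, ⟨t, ⟨⟨e, t⟩, e⟩⟩⟩ can take the other as argument; the node is ill-typed.

type clash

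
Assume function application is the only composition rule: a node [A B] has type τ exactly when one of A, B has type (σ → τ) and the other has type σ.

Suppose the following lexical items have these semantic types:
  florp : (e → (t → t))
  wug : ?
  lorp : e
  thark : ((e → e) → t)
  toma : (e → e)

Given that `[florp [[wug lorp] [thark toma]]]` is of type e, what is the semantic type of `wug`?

(e → (t → ((e → (t → t)) → e)))

[florp [[wug lorp] [thark toma]]] must have type e. The sister florp has type (e → (t → t)); that is not a function onto e, so [[wug lorp] [thark toma]] must be the functor, of type ((e → (t → t)) → e).
[[wug lorp] [thark toma]] must have type ((e → (t → t)) → e). The sister [thark toma] has type t; that is not a function onto ((e → (t → t)) → e), so [wug lorp] must be the functor, of type (t → ((e → (t → t)) → e)).
[wug lorp] must have type (t → ((e → (t → t)) → e)). The sister lorp has type e; that is not a function onto (t → ((e → (t → t)) → e)), so wug must be the functor, of type (e → (t → ((e → (t → t)) → e))).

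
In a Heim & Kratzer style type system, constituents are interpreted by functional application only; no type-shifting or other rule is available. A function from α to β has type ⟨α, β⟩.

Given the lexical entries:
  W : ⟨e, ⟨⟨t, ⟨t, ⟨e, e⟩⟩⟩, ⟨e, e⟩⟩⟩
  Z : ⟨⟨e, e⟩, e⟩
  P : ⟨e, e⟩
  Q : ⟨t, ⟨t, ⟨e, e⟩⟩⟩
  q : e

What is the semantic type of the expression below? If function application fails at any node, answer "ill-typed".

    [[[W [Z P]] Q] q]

[Z P]: Z is ⟨⟨e, e⟩, e⟩, P is ⟨e, e⟩; result e.
[W [Z P]]: W is ⟨e, ⟨⟨t, ⟨t, ⟨e, e⟩⟩⟩, ⟨e, e⟩⟩⟩, [Z P] is e; result ⟨⟨t, ⟨t, ⟨e, e⟩⟩⟩, ⟨e, e⟩⟩.
[[W [Z P]] Q]: [W [Z P]] is ⟨⟨t, ⟨t, ⟨e, e⟩⟩⟩, ⟨e, e⟩⟩, Q is ⟨t, ⟨t, ⟨e, e⟩⟩⟩; result ⟨e, e⟩.
[[[W [Z P]] Q] q]: [[W [Z P]] Q] is ⟨e, e⟩, q is e; result e.

e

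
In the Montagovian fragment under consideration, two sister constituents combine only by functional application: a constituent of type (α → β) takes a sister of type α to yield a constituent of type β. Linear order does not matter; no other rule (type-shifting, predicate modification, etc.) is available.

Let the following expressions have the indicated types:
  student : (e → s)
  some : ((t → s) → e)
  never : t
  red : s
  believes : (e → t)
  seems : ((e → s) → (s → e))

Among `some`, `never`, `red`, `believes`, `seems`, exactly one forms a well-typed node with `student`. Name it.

some : ((t → s) → e) — student needs e; some needs (t → s); neither fits.
never : t — student needs e; never needs nothing (atomic); neither fits.
red : s — student needs e; red needs nothing (atomic); neither fits.
believes : (e → t) — student needs e; believes needs e; neither fits.
seems — combines: seems : ((e → s) → (s → e)) takes student : (e → s) as argument, giving (s → e).

seems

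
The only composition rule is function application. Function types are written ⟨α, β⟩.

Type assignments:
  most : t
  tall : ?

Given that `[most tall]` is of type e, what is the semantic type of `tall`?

[most tall] must have type e. The sister most has type t; that is not a function onto e, so tall must be the functor, of type ⟨t, e⟩.

⟨t, e⟩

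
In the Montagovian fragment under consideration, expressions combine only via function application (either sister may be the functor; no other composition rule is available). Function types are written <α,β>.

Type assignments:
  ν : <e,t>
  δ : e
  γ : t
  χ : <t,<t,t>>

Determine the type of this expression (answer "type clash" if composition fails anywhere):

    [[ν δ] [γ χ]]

At [ν δ], ν : <e,t> takes δ : e, giving t.
At [γ χ], χ : <t,<t,t>> takes γ : t, giving <t,t>.
At [[ν δ] [γ χ]], [γ χ] : <t,t> takes [ν δ] : t, giving t.

t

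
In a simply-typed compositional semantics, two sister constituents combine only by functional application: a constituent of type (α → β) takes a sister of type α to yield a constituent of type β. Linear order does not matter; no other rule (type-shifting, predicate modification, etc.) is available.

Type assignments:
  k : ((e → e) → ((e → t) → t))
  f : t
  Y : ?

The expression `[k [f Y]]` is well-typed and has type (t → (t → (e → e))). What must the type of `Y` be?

(t → (((e → e) → ((e → t) → t)) → (t → (t → (e → e)))))

For [k [f Y]] to have type (t → (t → (e → e))) with k of type ((e → e) → ((e → t) → t)), [f Y] must be the function: [f Y] : (((e → e) → ((e → t) → t)) → (t → (t → (e → e)))).
For [f Y] to have type (((e → e) → ((e → t) → t)) → (t → (t → (e → e)))) with f of type t, Y must be the function: Y : (t → (((e → e) → ((e → t) → t)) → (t → (t → (e → e))))).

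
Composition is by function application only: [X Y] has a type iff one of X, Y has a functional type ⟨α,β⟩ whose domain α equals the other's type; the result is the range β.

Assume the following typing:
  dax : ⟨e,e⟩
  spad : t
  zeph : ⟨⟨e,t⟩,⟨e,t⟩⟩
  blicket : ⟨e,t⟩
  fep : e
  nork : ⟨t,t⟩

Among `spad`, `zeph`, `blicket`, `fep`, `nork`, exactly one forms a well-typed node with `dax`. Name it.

fep

spad : t — does not combine with dax.
zeph : ⟨⟨e,t⟩,⟨e,t⟩⟩ — does not combine with dax.
blicket : ⟨e,t⟩ — does not combine with dax.
fep — combines: dax : ⟨e,e⟩ takes fep : e as argument, giving e.
nork : ⟨t,t⟩ — does not combine with dax.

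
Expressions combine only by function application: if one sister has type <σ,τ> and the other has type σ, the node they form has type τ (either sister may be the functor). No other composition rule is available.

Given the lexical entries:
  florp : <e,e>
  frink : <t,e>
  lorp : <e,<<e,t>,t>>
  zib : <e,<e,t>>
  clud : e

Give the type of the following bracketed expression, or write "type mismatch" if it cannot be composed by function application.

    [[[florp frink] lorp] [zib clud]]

[florp frink]: <e,e> with <t,e> — neither is a function whose domain matches the other; composition fails here.

type mismatch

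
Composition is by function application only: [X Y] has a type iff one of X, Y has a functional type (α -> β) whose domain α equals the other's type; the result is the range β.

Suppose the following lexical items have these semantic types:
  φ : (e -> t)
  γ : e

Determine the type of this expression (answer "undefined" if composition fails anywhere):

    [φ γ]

At [φ γ], φ : (e -> t) takes γ : e, giving t.

t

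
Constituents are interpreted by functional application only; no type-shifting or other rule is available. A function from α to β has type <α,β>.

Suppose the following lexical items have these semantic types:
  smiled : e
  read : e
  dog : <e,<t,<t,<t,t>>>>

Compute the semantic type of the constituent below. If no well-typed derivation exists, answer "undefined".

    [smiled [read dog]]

[read dog] — dog of type <e,<t,<t,<t,t>>>> combines with read of type e: type <t,<t,<t,t>>>.
[smiled [read dog]]: e and <t,<t,<t,t>>> cannot combine by function application — type clash.

undefined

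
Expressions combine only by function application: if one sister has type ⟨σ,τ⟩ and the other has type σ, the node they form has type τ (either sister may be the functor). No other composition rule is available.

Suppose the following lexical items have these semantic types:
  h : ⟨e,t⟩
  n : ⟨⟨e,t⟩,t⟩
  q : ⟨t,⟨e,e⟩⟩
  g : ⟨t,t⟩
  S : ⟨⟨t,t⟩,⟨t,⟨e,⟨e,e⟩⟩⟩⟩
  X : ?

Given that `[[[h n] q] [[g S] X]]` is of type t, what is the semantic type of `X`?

[[[h n] q] [[g S] X]] is required to be t. [[h n] q] : ⟨e,e⟩ cannot yield t as functor, so [[g S] X] : ⟨⟨e,e⟩,t⟩.
[[g S] X] is required to be ⟨⟨e,e⟩,t⟩. [g S] : ⟨t,⟨e,⟨e,e⟩⟩⟩ cannot yield ⟨⟨e,e⟩,t⟩ as functor, so X : ⟨⟨t,⟨e,⟨e,e⟩⟩⟩,⟨⟨e,e⟩,t⟩⟩.

⟨⟨t,⟨e,⟨e,e⟩⟩⟩,⟨⟨e,e⟩,t⟩⟩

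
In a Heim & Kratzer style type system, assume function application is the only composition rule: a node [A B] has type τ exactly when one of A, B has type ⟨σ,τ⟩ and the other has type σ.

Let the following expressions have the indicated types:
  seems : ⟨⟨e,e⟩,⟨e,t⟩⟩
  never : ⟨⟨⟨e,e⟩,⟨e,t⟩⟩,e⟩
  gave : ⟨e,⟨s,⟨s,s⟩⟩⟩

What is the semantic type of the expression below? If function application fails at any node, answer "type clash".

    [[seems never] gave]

At [seems never], never : ⟨⟨⟨e,e⟩,⟨e,t⟩⟩,e⟩ takes seems : ⟨⟨e,e⟩,⟨e,t⟩⟩, giving e.
At [[seems never] gave], gave : ⟨e,⟨s,⟨s,s⟩⟩⟩ takes [seems never] : e, giving ⟨s,⟨s,s⟩⟩.

⟨s,⟨s,s⟩⟩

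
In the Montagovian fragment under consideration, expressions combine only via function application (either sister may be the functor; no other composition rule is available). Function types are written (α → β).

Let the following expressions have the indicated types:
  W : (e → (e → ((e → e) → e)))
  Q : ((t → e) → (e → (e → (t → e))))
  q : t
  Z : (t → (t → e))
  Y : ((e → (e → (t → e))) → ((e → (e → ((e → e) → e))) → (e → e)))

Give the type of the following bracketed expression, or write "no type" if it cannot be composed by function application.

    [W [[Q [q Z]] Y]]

(e → e)

[q Z] — Z of type (t → (t → e)) combines with q of type t: type (t → e).
[Q [q Z]] — Q of type ((t → e) → (e → (e → (t → e)))) combines with [q Z] of type (t → e): type (e → (e → (t → e))).
[[Q [q Z]] Y] — Y of type ((e → (e → (t → e))) → ((e → (e → ((e → e) → e))) → (e → e))) combines with [Q [q Z]] of type (e → (e → (t → e))): type ((e → (e → ((e → e) → e))) → (e → e)).
[W [[Q [q Z]] Y]] — [[Q [q Z]] Y] of type ((e → (e → ((e → e) → e))) → (e → e)) combines with W of type (e → (e → ((e → e) → e))): type (e → e).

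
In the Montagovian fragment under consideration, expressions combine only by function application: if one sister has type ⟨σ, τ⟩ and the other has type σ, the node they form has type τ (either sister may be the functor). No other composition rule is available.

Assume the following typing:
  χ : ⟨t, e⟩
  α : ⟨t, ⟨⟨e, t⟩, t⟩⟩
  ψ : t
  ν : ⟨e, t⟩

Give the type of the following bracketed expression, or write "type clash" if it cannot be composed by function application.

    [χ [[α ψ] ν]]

e

[α ψ]: α is ⟨t, ⟨⟨e, t⟩, t⟩⟩, ψ is t; result ⟨⟨e, t⟩, t⟩.
[[α ψ] ν]: [α ψ] is ⟨⟨e, t⟩, t⟩, ν is ⟨e, t⟩; result t.
[χ [[α ψ] ν]]: χ is ⟨t, e⟩, [[α ψ] ν] is t; result e.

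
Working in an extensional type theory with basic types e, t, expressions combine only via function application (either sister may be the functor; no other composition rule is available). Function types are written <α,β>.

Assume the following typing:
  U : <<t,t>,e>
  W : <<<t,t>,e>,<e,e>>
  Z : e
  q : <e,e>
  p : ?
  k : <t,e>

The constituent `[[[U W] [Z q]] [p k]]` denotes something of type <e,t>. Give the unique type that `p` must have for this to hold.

At [[[U W] [Z q]] [p k]] (required: <e,t>): [[U W] [Z q]] is e, which is not a function with range <e,t>; hence [p k] is the functor — type <e,<e,t>>.
At [p k] (required: <e,<e,t>>): k is <t,e>, which is not a function with range <e,<e,t>>; hence p is the functor — type <<t,e>,<e,<e,t>>>.

<<t,e>,<e,<e,t>>>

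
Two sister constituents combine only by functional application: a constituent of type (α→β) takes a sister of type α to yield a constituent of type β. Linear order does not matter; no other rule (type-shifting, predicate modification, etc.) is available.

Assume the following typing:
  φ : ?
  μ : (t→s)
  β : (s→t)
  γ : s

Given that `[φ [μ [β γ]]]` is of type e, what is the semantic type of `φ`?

(s→e)

For [φ [μ [β γ]]] to have type e with [μ [β γ]] of type s, φ must be the function: φ : (s→e).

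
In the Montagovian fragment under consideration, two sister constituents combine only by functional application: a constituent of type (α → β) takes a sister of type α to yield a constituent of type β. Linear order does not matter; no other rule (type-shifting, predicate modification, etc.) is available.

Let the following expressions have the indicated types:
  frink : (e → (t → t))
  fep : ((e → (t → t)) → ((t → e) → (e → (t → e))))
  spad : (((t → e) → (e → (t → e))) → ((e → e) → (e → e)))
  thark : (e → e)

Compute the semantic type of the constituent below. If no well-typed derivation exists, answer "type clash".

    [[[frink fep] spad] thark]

(e → e)

[frink fep]: ((e → (t → t)) → ((t → e) → (e → (t → e)))) applied to (e → (t → t)) yields ((t → e) → (e → (t → e))).
[[frink fep] spad]: (((t → e) → (e → (t → e))) → ((e → e) → (e → e))) applied to ((t → e) → (e → (t → e))) yields ((e → e) → (e → e)).
[[[frink fep] spad] thark]: ((e → e) → (e → e)) applied to (e → e) yields (e → e).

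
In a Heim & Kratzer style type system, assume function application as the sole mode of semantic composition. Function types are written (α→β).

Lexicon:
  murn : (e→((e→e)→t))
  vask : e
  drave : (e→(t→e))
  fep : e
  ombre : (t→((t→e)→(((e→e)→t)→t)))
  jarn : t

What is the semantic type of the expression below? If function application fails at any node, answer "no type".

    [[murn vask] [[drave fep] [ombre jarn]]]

[murn vask]: murn is (e→((e→e)→t)), vask is e; result ((e→e)→t).
[drave fep]: drave is (e→(t→e)), fep is e; result (t→e).
[ombre jarn]: ombre is (t→((t→e)→(((e→e)→t)→t))), jarn is t; result ((t→e)→(((e→e)→t)→t)).
[[drave fep] [ombre jarn]]: [ombre jarn] is ((t→e)→(((e→e)→t)→t)), [drave fep] is (t→e); result (((e→e)→t)→t).
[[murn vask] [[drave fep] [ombre jarn]]]: [[drave fep] [ombre jarn]] is (((e→e)→t)→t), [murn vask] is ((e→e)→t); result t.

t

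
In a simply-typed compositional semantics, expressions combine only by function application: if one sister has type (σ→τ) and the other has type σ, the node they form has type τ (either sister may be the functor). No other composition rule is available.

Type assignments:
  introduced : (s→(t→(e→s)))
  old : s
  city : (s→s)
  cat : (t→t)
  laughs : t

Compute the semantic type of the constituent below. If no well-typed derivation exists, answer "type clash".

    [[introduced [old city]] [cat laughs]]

(e→s)

[old city]: (s→s) applied to s yields s.
[introduced [old city]]: (s→(t→(e→s))) applied to s yields (t→(e→s)).
[cat laughs]: (t→t) applied to t yields t.
[[introduced [old city]] [cat laughs]]: (t→(e→s)) applied to t yields (e→s).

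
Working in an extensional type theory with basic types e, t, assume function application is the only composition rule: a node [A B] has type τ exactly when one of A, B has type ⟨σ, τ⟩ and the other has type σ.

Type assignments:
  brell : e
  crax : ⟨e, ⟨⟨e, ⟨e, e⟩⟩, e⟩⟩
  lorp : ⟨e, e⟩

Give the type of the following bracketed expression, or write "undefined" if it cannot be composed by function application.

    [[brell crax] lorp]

[brell crax]: functor crax : ⟨e, ⟨⟨e, ⟨e, e⟩⟩, e⟩⟩, argument brell : e; result ⟨⟨e, ⟨e, e⟩⟩, e⟩.
[[brell crax] lorp]: ⟨⟨e, ⟨e, e⟩⟩, e⟩ with ⟨e, e⟩ — neither is a function whose domain matches the other; composition fails here.

undefined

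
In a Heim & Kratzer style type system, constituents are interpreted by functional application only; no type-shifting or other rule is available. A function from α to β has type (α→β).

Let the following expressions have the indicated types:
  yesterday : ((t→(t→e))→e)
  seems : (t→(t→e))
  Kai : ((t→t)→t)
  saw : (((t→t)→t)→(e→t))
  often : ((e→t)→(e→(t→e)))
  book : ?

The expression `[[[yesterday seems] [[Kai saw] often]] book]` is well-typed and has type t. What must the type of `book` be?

((t→e)→t)

For [[[yesterday seems] [[Kai saw] often]] book] to have type t with [[yesterday seems] [[Kai saw] often]] of type (t→e), book must be the function: book : ((t→e)→t).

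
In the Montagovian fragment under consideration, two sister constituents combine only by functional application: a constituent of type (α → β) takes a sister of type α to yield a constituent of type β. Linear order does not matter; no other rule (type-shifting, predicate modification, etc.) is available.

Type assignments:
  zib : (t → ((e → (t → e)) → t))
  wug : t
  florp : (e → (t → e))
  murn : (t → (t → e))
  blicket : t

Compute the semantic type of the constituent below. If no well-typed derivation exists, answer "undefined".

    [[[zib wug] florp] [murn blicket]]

e

[zib wug]: (t → ((e → (t → e)) → t)) applied to t yields ((e → (t → e)) → t).
[[zib wug] florp]: ((e → (t → e)) → t) applied to (e → (t → e)) yields t.
[murn blicket]: (t → (t → e)) applied to t yields (t → e).
[[[zib wug] florp] [murn blicket]]: (t → e) applied to t yields e.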